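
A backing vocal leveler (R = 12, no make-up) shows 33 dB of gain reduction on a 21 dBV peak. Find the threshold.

-15 dBV

Let T be the threshold. Output overshoot = (input overshoot)/R, so -12 − T = (21 − T)/12.
12·(-12 − T) = 21 − T → 11·T = -144 − 21 = -165.
T = -165/11 = -15 dBV.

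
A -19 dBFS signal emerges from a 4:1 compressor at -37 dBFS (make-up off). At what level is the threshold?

-43 dBFS

Input is 24 dB above T (since output overshoot × R = input overshoot: (-37 − T)·4 = -19 − T gives T = -43 dBFS).
Check: -43 + (-19 − (-43))/4 = -43 + 6 = -37 dBFS. ✓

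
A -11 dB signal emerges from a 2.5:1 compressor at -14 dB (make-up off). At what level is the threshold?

Let T be the threshold. Output overshoot = (input overshoot)/R, so -14 − T = (-11 − T)/2.5.
2.5·(-14 − T) = -11 − T → 1.5·T = -35 − (-11) = -24.
T = -24/1.5 = -16 dB.

-16 dB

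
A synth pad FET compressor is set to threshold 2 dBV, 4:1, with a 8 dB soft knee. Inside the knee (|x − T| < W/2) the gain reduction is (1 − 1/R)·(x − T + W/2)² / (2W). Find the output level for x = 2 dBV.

x − T + W/2 = 2 − 2 + 4 = 4.
GR = (1 − 1/4) × 4² / 16 = 0.75 × 16 / 16 = 0.75 dB.
Output = 2 − 0.75 = 1.25 dBV.

1.25 dBV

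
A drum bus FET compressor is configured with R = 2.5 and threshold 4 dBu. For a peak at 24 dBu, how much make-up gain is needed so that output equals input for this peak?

Overshoot 20 dB → 20/2.5 = 8 dB after compression, so the compressed level is 4 + 8 = 12 dBu.
Make-up = target − compressed = 24 − 12 = 12 dB.

12 dB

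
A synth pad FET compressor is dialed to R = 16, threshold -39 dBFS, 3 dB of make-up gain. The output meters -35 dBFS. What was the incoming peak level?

-23 dBFS

Before make-up, the level was -35 − 3 = -38 dBFS.
Post-compression overshoot = -38 − (-39) = 1 dB.
Before 16:1 compression the overshoot was 1 × 16 = 16 dB, so input = -39 + 16 = -23 dBFS.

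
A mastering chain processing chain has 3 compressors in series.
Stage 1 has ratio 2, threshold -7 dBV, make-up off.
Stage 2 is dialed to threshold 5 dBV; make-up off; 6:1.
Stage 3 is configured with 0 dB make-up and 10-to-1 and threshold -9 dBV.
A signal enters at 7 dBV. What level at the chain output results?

-8.1 dBV

Stage 1: overshoot 14 dB → 14/2 = 7 dB → 0 dBV.
Stage 2: 0 dBV is at or below the 5 dBV threshold — no compression; output 0 dBV.
Stage 3: 0 dBV is 9 dB over -9 dBV; at 10:1 that becomes 0.9 dB over, giving -8.1 dBV.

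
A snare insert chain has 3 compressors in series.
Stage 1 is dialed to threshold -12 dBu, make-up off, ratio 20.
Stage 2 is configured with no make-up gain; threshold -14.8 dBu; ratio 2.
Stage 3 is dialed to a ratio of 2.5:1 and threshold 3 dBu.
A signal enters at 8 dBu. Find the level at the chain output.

Stage 1: 8 dBu is 20 dB over -12 dBu; at 20:1 that becomes 1 dB over, giving -11 dBu.
Stage 2: 3.8 dB above -14.8 dBu, reduced 2:1 to 1.9 dB above → -12.9 dBu.
Stage 3: -12.9 dBu is at or below the 3 dBu threshold — no compression; output -12.9 dBu.

-12.9 dBu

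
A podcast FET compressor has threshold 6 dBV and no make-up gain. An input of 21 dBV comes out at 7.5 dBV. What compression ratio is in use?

10:1

Input overshoot = 21 − 6 = 15 dB; output overshoot = 7.5 − 6 = 1.5 dB.
Ratio = 15 / 1.5 = 10.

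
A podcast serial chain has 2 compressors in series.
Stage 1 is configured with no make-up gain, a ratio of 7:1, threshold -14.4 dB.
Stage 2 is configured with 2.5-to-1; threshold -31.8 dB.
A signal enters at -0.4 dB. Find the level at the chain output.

-24.04 dB

Stage 1: -0.4 dB is 14 dB over -14.4 dB; at 7:1 that becomes 2 dB over, giving -12.4 dB.
Stage 2: 19.4 dB above -31.8 dB, reduced 2.5:1 to 7.76 dB above → -24.04 dB.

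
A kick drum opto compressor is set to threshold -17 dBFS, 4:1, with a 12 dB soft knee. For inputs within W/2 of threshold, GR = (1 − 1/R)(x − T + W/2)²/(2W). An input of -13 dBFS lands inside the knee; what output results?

-16.125 dBFS

x − T + W/2 = -13 − (-17) + 6 = 10.
GR = (1 − 1/4) × 10² / 24 = 0.75 × 100 / 24 = 3.125 dB.
Output = -13 − 3.125 = -16.125 dBFS.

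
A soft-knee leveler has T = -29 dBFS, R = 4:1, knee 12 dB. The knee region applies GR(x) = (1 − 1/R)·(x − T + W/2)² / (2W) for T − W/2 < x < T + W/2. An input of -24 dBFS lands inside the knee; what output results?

x − T + W/2 = -24 − (-29) + 6 = 11.
GR = (1 − 1/4) × 11² / 24 = 0.75 × 121 / 24 = 3.78125 dB.
Output = -24 − 3.78125 = -27.78125 dBFS.

-27.78125 dBFS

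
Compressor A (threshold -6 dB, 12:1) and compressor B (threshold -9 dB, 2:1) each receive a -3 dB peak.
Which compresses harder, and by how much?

A: overshoot 3 dB → output overshoot 0.25 dB → GR 2.75 dB.
B: overshoot 6 dB → output overshoot 3 dB → GR 3 dB.
B reduces 0.25 dB more.

B, by 0.25 dB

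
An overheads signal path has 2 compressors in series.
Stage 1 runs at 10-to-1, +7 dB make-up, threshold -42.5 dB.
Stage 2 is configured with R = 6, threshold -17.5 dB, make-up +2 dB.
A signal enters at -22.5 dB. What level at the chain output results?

-31.5 dB

Stage 1: 20 dB above -42.5 dB, reduced 10:1 to 2 dB above → -40.5 dB; +7 dB make-up → -33.5 dB.
Stage 2: -33.5 dB is at or below the -17.5 dB threshold — no compression; make-up brings it to -31.5 dB.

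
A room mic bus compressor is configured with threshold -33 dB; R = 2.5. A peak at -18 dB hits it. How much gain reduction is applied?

-18 dB exceeds the threshold by 15 dB.
A 2.5:1 ratio leaves 6 dB of that excess.
So the signal is attenuated by 15 − 6 = 9 dB.

9 dB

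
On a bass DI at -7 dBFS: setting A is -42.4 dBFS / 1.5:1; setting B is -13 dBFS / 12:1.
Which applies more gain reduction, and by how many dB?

A: GR = 35.4 − 35.4/1.5 = 11.8 dB.
B: GR = 6 − 6/12 = 5.5 dB.
Difference: 6.3 dB in favour of A.

A, by 6.3 dB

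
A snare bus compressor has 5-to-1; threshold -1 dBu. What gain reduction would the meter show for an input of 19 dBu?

16 dB

Overshoot = 19 − (-1) = 20 dB.
At 5:1, output sits 20/5 = 4 dB above threshold.
So the signal is attenuated by 20 − 4 = 16 dB.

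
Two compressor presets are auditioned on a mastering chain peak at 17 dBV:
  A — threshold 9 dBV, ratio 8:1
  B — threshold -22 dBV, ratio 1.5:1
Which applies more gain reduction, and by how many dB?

A: 8 dB over, compressed to 1 dB over, so 7 dB of GR.
B: 39 dB over, compressed to 26 dB over, so 13 dB of GR.
B reduces 6 dB more.

B, by 6 dB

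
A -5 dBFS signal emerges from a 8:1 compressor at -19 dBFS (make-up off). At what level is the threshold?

Let T be the threshold. Output overshoot = (input overshoot)/R, so -19 − T = (-5 − T)/8.
8·(-19 − T) = -5 − T → 7·T = -152 − (-5) = -147.
T = -147/7 = -21 dBFS.

-21 dBFS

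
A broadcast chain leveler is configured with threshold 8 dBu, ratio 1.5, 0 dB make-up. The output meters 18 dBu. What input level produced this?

Post-compression overshoot = 18 − 8 = 10 dB.
Input overshoot = R × output overshoot = 15 dB → input = 8 + 15 = 23 dBu.

23 dBu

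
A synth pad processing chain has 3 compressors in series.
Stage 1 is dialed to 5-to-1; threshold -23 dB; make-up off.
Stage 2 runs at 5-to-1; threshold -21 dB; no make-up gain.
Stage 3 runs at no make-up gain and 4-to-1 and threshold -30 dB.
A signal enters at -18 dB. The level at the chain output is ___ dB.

-28 dB

Stage 1: 5 dB above -23 dB, reduced 5:1 to 1 dB above → -22 dB.
Stage 2: -22 dB ≤ -21 dB, so stage 2 doesn't engage; output -22 dB.
Stage 3: overshoot 8 dB → 8/4 = 2 dB → -28 dB.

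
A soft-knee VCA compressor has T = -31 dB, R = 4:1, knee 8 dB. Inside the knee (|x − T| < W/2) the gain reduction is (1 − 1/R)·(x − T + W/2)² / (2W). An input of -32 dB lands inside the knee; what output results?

x − T + W/2 = -32 − (-31) + 4 = 3.
GR = (1 − 1/4) × 3² / 16 = 0.75 × 9 / 16 = 0.421875 dB.
Output = -32 − 0.421875 = -32.421875 dB.

-32.421875 dB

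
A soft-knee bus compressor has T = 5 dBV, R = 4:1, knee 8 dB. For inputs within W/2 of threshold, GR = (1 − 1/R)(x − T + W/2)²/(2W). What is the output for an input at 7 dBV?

5.3125 dBV

x − T + W/2 = 7 − 5 + 4 = 6.
GR = (1 − 1/4) × 6² / 16 = 0.75 × 36 / 16 = 1.6875 dB.
Output = 7 − 1.6875 = 5.3125 dBV.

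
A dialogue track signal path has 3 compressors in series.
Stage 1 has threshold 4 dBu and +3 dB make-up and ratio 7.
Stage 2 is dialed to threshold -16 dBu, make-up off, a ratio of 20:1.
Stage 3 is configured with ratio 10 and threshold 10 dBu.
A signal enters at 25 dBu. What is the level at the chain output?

Stage 1: overshoot 21 dB → 21/7 = 3 dB → 7 dBu; +3 dB make-up → 10 dBu.
Stage 2: 10 dBu is 26 dB over -16 dBu; at 20:1 that becomes 1.3 dB over, giving -14.7 dBu.
Stage 3: -14.7 dBu is at or below the 10 dBu threshold — no compression; output -14.7 dBu.

-14.7 dBu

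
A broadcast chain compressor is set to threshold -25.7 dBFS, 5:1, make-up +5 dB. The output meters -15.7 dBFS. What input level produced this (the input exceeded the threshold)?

-0.7 dBFS

Remove make-up: -15.7 − 5 = -20.7 dBFS.
The compressed level sits -20.7 − (-25.7) = 5 dB over threshold.
Undo the ratio: input overshoot = 5 × 5 = 25 dB, giving input = -0.7 dBFS.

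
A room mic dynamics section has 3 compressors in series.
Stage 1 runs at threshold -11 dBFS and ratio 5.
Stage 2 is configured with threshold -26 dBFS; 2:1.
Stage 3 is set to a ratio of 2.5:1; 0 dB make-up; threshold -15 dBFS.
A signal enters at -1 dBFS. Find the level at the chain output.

-17.5 dBFS

Stage 1: overshoot 10 dB → 10/5 = 2 dB → -9 dBFS.
Stage 2: -9 dBFS is 17 dB over -26 dBFS; at 2:1 that becomes 8.5 dB over, giving -17.5 dBFS.
Stage 3: -17.5 dBFS ≤ -15 dBFS, so stage 3 doesn't engage; output -17.5 dBFS.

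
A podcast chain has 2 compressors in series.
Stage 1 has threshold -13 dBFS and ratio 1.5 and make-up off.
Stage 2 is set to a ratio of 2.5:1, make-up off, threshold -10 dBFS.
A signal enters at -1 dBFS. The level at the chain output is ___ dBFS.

-8 dBFS

Stage 1: 12 dB above -13 dBFS, reduced 1.5:1 to 8 dB above → -5 dBFS.
Stage 2: -5 dBFS is 5 dB over -10 dBFS; at 2.5:1 that becomes 2 dB over, giving -8 dBFS.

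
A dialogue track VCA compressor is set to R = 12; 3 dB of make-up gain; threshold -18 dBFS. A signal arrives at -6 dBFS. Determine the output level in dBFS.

Overshoot: -6 − (-18) = 12 dB.
The 12 dB excess becomes 1 dB after 12:1 reduction.
Output = -18 + 1 = -17 dBFS; make-up adds 3 dB, giving -14 dBFS.

-14 dBFS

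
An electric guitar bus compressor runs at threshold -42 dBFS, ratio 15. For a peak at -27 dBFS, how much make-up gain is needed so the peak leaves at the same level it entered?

14 dB

The peak compresses to -42 + 15/15 = -41 dBFS.
To reach -27 dBFS requires -27 − (-41) = 14 dB of make-up.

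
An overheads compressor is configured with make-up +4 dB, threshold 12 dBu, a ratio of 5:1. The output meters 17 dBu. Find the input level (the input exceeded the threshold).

Before make-up, the level was 17 − 4 = 13 dBu.
The compressed level sits 13 − 12 = 1 dB over threshold.
Input overshoot = R × output overshoot = 5 dB → input = 12 + 5 = 17 dBu.

17 dBu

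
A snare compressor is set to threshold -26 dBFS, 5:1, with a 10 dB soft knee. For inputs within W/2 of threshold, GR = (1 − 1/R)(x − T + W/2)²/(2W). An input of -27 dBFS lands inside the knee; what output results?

-27.64 dBFS

x − T + W/2 = -27 − (-26) + 5 = 4.
GR = (1 − 1/5) × 4² / 20 = 0.8 × 16 / 20 = 0.64 dB.
Output = -27 − 0.64 = -27.64 dBFS.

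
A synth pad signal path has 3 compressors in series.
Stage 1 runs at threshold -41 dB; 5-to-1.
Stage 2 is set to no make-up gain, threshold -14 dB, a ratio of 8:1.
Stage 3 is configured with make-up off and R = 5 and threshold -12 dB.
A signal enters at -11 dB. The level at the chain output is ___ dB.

Stage 1: overshoot 30 dB → 30/5 = 6 dB → -35 dB.
Stage 2: below threshold (-35 ≤ -14); passes unchanged; output -35 dB.
Stage 3: -35 dB ≤ -12 dB, so stage 3 doesn't engage; output -35 dB.

-35 dB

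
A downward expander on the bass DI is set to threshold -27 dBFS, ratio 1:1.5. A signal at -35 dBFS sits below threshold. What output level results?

Below threshold, a 1:1.5 expander applies gain = (1.5−1)×(T − x) of attenuation.
(1.5−1) × 8 = 4 dB, so output = -35 − 4 = -39 dBFS.

-39 dBFS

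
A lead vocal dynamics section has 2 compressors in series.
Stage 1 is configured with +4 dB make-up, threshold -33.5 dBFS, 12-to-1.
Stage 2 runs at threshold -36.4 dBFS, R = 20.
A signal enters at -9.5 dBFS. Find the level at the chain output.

-35.955 dBFS

Stage 1: 24 dB above -33.5 dBFS, reduced 12:1 to 2 dB above → -31.5 dBFS; +4 dB make-up → -27.5 dBFS.
Stage 2: 8.9 dB above -36.4 dBFS, reduced 20:1 to 0.445 dB above → -35.955 dBFS.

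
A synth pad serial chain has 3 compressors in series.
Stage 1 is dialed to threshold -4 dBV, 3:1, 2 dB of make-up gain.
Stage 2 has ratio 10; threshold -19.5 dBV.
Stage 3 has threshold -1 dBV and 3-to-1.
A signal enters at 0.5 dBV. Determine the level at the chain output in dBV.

Stage 1: overshoot 4.5 dB → 4.5/3 = 1.5 dB → -2.5 dBV; +2 dB make-up → -0.5 dBV.
Stage 2: 19 dB above -19.5 dBV, reduced 10:1 to 1.9 dB above → -17.6 dBV.
Stage 3: -17.6 dBV is at or below the -1 dBV threshold — no compression; output -17.6 dBV.

-17.6 dBV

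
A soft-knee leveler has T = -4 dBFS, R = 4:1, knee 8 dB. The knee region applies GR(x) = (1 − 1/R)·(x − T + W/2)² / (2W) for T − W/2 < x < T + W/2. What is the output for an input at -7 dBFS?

-7.046875 dBFS

x − T + W/2 = -7 − (-4) + 4 = 1.
GR = (1 − 1/4) × 1² / 16 = 0.75 × 1 / 16 = 0.046875 dB.
Output = -7 − 0.046875 = -7.046875 dBFS.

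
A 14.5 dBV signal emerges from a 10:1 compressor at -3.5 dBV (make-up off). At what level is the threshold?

-5.5 dBV

Input is 20 dB above T (since output overshoot × R = input overshoot: (-3.5 − T)·10 = 14.5 − T gives T = -5.5 dBV).
Check: -5.5 + (14.5 − (-5.5))/10 = -5.5 + 2 = -3.5 dBV. ✓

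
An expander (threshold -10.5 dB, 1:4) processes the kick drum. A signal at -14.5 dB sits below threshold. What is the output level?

-26.5 dB

The input is 4 dB below the -10.5 dB threshold.
A 1:4 expander multiplies undershoot by 4: 4 × 4 = 16 dB below threshold.
Output = -10.5 − 16 = -26.5 dB.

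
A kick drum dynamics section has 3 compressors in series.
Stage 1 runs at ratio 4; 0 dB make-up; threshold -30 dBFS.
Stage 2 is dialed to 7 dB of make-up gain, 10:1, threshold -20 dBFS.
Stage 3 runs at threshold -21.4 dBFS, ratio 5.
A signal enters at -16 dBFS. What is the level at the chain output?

-21.02 dBFS

Stage 1: -16 dBFS is 14 dB over -30 dBFS; at 4:1 that becomes 3.5 dB over, giving -26.5 dBFS.
Stage 2: -26.5 dBFS ≤ -20 dBFS, so stage 2 doesn't engage; make-up brings it to -19.5 dBFS.
Stage 3: overshoot 1.9 dB → 1.9/5 = 0.38 dB → -21.02 dBFS.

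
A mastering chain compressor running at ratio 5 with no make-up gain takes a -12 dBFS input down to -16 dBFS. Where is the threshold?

Let T be the threshold. Output overshoot = (input overshoot)/R, so -16 − T = (-12 − T)/5.
5·(-16 − T) = -12 − T → 4·T = -80 − (-12) = -68.
T = -68/4 = -17 dBFS.

-17 dBFS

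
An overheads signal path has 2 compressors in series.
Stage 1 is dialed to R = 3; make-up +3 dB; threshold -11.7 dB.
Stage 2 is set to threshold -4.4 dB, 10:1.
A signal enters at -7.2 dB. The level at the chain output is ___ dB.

-7.2 dB

Stage 1: -7.2 dB is 4.5 dB over -11.7 dB; at 3:1 that becomes 1.5 dB over, giving -10.2 dB; +3 dB make-up → -7.2 dB.
Stage 2: -7.2 dB ≤ -4.4 dB, so stage 2 doesn't engage; output -7.2 dB.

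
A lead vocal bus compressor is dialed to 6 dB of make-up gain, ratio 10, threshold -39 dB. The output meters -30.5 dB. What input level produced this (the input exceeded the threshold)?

-14 dB

Before make-up, the level was -30.5 − 6 = -36.5 dB.
That's 2.5 dB above the -39 dB threshold.
Input overshoot = R × output overshoot = 25 dB → input = -39 + 25 = -14 dB.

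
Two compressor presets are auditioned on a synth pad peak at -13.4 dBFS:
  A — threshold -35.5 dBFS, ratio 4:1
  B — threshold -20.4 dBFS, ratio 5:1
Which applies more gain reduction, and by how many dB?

A, by 10.975 dB

A: overshoot 22.1 dB → output overshoot 5.525 dB → GR 16.575 dB.
B: overshoot 7 dB → output overshoot 1.4 dB → GR 5.6 dB.
Difference: 10.975 dB in favour of A.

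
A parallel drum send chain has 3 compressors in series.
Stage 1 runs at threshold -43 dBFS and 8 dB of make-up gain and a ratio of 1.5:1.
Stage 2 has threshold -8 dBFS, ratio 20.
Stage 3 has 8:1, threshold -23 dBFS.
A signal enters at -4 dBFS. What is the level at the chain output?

Stage 1: overshoot 39 dB → 39/1.5 = 26 dB → -17 dBFS; +8 dB make-up → -9 dBFS.
Stage 2: -9 dBFS is at or below the -8 dBFS threshold — no compression; output -9 dBFS.
Stage 3: -9 dBFS is 14 dB over -23 dBFS; at 8:1 that becomes 1.75 dB over, giving -21.25 dBFS.

-21.25 dBFS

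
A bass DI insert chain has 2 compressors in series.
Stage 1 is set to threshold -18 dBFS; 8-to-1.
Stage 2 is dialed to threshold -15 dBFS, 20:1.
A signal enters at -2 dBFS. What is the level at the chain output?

-16 dBFS

Stage 1: 16 dB above -18 dBFS, reduced 8:1 to 2 dB above → -16 dBFS.
Stage 2: -16 dBFS ≤ -15 dBFS, so stage 2 doesn't engage; output -16 dBFS.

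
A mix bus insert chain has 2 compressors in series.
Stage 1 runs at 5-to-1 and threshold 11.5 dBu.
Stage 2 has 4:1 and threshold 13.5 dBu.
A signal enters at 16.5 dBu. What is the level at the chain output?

12.5 dBu

Stage 1: 5 dB above 11.5 dBu, reduced 5:1 to 1 dB above → 12.5 dBu.
Stage 2: 12.5 dBu is at or below the 13.5 dBu threshold — no compression; output 12.5 dBu.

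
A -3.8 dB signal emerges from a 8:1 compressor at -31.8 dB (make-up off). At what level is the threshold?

Let T be the threshold. Output overshoot = (input overshoot)/R, so -31.8 − T = (-3.8 − T)/8.
8·(-31.8 − T) = -3.8 − T → 7·T = -254.4 − (-3.8) = -250.6.
T = -250.6/7 = -35.8 dB.

-35.8 dB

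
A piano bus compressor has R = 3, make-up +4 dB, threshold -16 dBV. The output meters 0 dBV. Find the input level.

20 dBV

Remove make-up: 0 − 4 = -4 dBV.
The compressed level sits -4 − (-16) = 12 dB over threshold.
Before 3:1 compression the overshoot was 12 × 3 = 36 dB, so input = -16 + 36 = 20 dBV.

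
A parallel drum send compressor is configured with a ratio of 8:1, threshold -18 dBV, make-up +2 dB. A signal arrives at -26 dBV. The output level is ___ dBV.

-26 dBV is 8 dB below the -18 dBV threshold, so no gain reduction is applied.
Make-up gain adds 2 dB: -26 + 2 = -24 dBV.

-24 dBV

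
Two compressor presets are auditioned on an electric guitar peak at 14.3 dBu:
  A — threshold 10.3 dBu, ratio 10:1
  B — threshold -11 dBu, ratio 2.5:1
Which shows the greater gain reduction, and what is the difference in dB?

A: 4 dB over, compressed to 0.4 dB over, so 3.6 dB of GR.
B: 25.3 dB over, compressed to 10.12 dB over, so 15.18 dB of GR.
B reduces 11.58 dB more.

B, by 11.58 dB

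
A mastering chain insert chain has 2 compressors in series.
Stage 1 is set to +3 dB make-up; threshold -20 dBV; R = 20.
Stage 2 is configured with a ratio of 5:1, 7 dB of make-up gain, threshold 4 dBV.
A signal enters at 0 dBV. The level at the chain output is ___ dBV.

Stage 1: overshoot 20 dB → 20/20 = 1 dB → -19 dBV; +3 dB make-up → -16 dBV.
Stage 2: -16 dBV is at or below the 4 dBV threshold — no compression; make-up brings it to -9 dBV.

-9 dBV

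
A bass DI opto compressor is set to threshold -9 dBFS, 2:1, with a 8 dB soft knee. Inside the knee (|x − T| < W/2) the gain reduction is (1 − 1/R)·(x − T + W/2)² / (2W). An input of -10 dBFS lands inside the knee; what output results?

x − T + W/2 = -10 − (-9) + 4 = 3.
GR = (1 − 1/2) × 3² / 16 = 0.5 × 9 / 16 = 0.28125 dB.
Output = -10 − 0.28125 = -10.28125 dBFS.

-10.28125 dBFS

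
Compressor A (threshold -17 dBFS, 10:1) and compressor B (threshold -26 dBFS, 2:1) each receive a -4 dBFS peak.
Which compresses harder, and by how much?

A: GR = 13 − 13/10 = 11.7 dB.
B: GR = 22 − 22/2 = 11 dB.
A applies 0.7 dB more gain reduction.

A, by 0.7 dB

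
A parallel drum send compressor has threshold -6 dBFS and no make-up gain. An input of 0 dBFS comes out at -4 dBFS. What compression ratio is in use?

Input overshoot = 0 − (-6) = 6 dB; output overshoot = -4 − (-6) = 2 dB.
Ratio = 6 / 2 = 3.

3:1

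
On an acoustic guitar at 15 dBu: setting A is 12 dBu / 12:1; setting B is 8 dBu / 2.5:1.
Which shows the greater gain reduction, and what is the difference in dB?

B, by 1.45 dB

A: overshoot 3 dB → output overshoot 0.25 dB → GR 2.75 dB.
B: overshoot 7 dB → output overshoot 2.8 dB → GR 4.2 dB.
B reduces 1.45 dB more.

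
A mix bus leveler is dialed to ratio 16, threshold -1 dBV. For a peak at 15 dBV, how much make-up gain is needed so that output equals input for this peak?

15 dB

Without make-up, output = threshold + overshoot/16 = -1 + 1 = 0 dBV.
Gap to target: 15 dB.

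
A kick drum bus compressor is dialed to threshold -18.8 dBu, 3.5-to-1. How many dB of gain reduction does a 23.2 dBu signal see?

23.2 dBu exceeds the threshold by 42 dB.
At 3.5:1, output sits 42/3.5 = 12 dB above threshold.
GR = overshoot in − overshoot out = 42 − 12 = 30 dB.

30 dB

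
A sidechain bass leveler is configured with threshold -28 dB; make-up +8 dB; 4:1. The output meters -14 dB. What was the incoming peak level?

Stripping the +8 dB make-up gives -22 dB at the gain stage.
Post-compression overshoot = -22 − (-28) = 6 dB.
Input overshoot = R × output overshoot = 24 dB → input = -28 + 24 = -4 dB.

-4 dB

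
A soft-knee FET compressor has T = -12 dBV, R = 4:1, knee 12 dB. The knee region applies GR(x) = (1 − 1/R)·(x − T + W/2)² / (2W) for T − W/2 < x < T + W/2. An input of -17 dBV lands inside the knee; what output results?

x − T + W/2 = -17 − (-12) + 6 = 1.
GR = (1 − 1/4) × 1² / 24 = 0.75 × 1 / 24 = 0.03125 dB.
Output = -17 − 0.03125 = -17.03125 dBV.

-17.03125 dBV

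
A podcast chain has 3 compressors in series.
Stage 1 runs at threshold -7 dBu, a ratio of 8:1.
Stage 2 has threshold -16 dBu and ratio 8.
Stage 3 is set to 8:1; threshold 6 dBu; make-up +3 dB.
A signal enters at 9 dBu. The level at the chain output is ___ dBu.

-11.625 dBu

Stage 1: 9 dBu is 16 dB over -7 dBu; at 8:1 that becomes 2 dB over, giving -5 dBu.
Stage 2: overshoot 11 dB → 11/8 = 1.375 dB → -14.625 dBu.
Stage 3: below threshold (-14.625 ≤ 6); passes unchanged; make-up brings it to -11.625 dBu.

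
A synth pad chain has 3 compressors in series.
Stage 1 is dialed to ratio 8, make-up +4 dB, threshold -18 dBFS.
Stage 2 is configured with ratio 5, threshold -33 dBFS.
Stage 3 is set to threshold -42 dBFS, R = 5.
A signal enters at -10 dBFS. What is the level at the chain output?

Stage 1: 8 dB above -18 dBFS, reduced 8:1 to 1 dB above → -17 dBFS; +4 dB make-up → -13 dBFS.
Stage 2: -13 dBFS is 20 dB over -33 dBFS; at 5:1 that becomes 4 dB over, giving -29 dBFS.
Stage 3: overshoot 13 dB → 13/5 = 2.6 dB → -39.4 dBFS.

-39.4 dBFS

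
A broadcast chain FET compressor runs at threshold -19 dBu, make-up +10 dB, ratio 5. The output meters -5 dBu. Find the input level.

Stripping the +10 dB make-up gives -15 dBu at the gain stage.
Post-compression overshoot = -15 − (-19) = 4 dB.
Input overshoot = R × output overshoot = 20 dB → input = -19 + 20 = 1 dBu.

1 dBu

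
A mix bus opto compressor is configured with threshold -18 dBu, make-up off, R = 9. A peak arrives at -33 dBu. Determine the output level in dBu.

-33 dBu is 15 dB below the -18 dBu threshold, so no gain reduction is applied.
Output = input = -33 dBu.

-33 dBu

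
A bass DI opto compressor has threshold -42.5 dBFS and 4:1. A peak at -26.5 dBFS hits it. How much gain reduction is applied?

-26.5 dBFS exceeds the threshold by 16 dB.
A 4:1 ratio leaves 4 dB of that excess.
So the signal is attenuated by 16 − 4 = 12 dB.

12 dB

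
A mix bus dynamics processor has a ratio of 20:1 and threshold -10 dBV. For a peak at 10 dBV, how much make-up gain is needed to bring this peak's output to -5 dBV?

4 dB

Overshoot 20 dB → 20/20 = 1 dB after compression, so the compressed level is -10 + 1 = -9 dBV.
Make-up = target − compressed = -5 − (-9) = 4 dB.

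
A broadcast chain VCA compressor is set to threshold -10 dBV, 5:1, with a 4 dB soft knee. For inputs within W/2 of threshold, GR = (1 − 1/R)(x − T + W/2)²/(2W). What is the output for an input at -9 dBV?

-9.9 dBV

x − T + W/2 = -9 − (-10) + 2 = 3.
GR = (1 − 1/5) × 3² / 8 = 0.8 × 9 / 8 = 0.9 dB.
Output = -9 − 0.9 = -9.9 dBV.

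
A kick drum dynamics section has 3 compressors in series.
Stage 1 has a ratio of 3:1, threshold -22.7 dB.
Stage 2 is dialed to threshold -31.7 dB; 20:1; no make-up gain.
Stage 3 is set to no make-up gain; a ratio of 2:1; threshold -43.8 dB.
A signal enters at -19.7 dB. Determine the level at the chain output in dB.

Stage 1: overshoot 3 dB → 3/3 = 1 dB → -21.7 dB.
Stage 2: 10 dB above -31.7 dB, reduced 20:1 to 0.5 dB above → -31.2 dB.
Stage 3: overshoot 12.6 dB → 12.6/2 = 6.3 dB → -37.5 dB.

-37.5 dB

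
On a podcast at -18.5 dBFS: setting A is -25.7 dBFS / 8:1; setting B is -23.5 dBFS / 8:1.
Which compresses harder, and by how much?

A: 7.2 dB over, compressed to 0.9 dB over, so 6.3 dB of GR.
B: 5 dB over, compressed to 0.625 dB over, so 4.375 dB of GR.
Difference: 1.925 dB in favour of A.

A, by 1.925 dB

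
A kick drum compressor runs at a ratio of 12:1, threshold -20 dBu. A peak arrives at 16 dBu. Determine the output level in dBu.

-17 dBu

The input is 36 dB above the -20 dBu threshold.
The 36 dB excess becomes 3 dB after 12:1 reduction.
So the level is -20 + 3 = -17 dBu.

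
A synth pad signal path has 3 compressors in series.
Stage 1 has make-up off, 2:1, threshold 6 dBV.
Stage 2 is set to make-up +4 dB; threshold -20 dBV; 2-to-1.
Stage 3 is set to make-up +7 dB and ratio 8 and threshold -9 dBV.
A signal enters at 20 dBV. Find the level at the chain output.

-0.8125 dBV

Stage 1: 14 dB above 6 dBV, reduced 2:1 to 7 dB above → 13 dBV.
Stage 2: 33 dB above -20 dBV, reduced 2:1 to 16.5 dB above → -3.5 dBV; +4 dB make-up → 0.5 dBV.
Stage 3: 9.5 dB above -9 dBV, reduced 8:1 to 1.1875 dB above → -7.8125 dBV; +7 dB make-up → -0.8125 dBV.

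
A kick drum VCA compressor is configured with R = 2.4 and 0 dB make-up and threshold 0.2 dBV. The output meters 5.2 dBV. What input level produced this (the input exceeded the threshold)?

That's 5 dB above the 0.2 dBV threshold.
Before 2.4:1 compression the overshoot was 5 × 2.4 = 12 dB, so input = 0.2 + 12 = 12.2 dBV.

12.2 dBV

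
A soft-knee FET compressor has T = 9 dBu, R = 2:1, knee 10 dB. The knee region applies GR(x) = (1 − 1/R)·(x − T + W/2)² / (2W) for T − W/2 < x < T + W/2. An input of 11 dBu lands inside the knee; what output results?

x − T + W/2 = 11 − 9 + 5 = 7.
GR = (1 − 1/2) × 7² / 20 = 0.5 × 49 / 20 = 1.225 dB.
Output = 11 − 1.225 = 9.775 dBu.

9.775 dBu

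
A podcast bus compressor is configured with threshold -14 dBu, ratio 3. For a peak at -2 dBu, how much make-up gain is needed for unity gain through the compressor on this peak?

Overshoot 12 dB → 12/3 = 4 dB after compression, so the compressed level is -14 + 4 = -10 dBu.
Make-up = target − compressed = -2 − (-10) = 8 dB.

8 dB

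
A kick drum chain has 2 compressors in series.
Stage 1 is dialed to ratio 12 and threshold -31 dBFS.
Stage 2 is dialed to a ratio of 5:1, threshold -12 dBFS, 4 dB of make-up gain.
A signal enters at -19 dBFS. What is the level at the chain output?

-26 dBFS

Stage 1: -19 dBFS is 12 dB over -31 dBFS; at 12:1 that becomes 1 dB over, giving -30 dBFS.
Stage 2: -30 dBFS is at or below the -12 dBFS threshold — no compression; make-up brings it to -26 dBFS.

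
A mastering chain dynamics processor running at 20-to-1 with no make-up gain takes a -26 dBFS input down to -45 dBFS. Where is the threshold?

-46 dBFS

Let T be the threshold. Output overshoot = (input overshoot)/R, so -45 − T = (-26 − T)/20.
20·(-45 − T) = -26 − T → 19·T = -900 − (-26) = -874.
T = -874/19 = -46 dBFS.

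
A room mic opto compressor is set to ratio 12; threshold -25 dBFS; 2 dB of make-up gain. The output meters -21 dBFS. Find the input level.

-1 dBFS

Stripping the +2 dB make-up gives -23 dBFS at the gain stage.
Post-compression overshoot = -23 − (-25) = 2 dB.
Undo the ratio: input overshoot = 2 × 12 = 24 dB, giving input = -1 dBFS.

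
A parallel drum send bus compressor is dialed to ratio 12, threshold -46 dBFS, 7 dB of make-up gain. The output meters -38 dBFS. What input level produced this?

Before make-up, the level was -38 − 7 = -45 dBFS.
The compressed level sits -45 − (-46) = 1 dB over threshold.
Input overshoot = R × output overshoot = 12 dB → input = -46 + 12 = -34 dBFS.

-34 dBFS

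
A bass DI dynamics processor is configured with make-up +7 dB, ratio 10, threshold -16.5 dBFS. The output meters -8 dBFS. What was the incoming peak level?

-1.5 dBFS

Stripping the +7 dB make-up gives -15 dBFS at the gain stage.
That's 1.5 dB above the -16.5 dBFS threshold.
Before 10:1 compression the overshoot was 1.5 × 10 = 15 dB, so input = -16.5 + 15 = -1.5 dBFS.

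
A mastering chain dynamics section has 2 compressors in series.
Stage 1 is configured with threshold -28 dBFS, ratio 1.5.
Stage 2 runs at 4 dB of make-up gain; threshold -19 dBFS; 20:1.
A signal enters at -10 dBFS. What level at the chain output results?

Stage 1: -10 dBFS is 18 dB over -28 dBFS; at 1.5:1 that becomes 12 dB over, giving -16 dBFS.
Stage 2: -16 dBFS is 3 dB over -19 dBFS; at 20:1 that becomes 0.15 dB over, giving -18.85 dBFS; +4 dB make-up → -14.85 dBFS.

-14.85 dBFS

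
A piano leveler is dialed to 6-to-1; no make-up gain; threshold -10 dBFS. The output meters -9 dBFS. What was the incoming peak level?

Post-compression overshoot = -9 − (-10) = 1 dB.
Input overshoot = R × output overshoot = 6 dB → input = -10 + 6 = -4 dBFS.

-4 dBFS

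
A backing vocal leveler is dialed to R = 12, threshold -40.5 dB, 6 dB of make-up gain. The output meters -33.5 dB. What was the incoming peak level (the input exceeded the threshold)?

Before make-up, the level was -33.5 − 6 = -39.5 dB.
That's 1 dB above the -40.5 dB threshold.
Undo the ratio: input overshoot = 1 × 12 = 12 dB, giving input = -28.5 dB.

-28.5 dB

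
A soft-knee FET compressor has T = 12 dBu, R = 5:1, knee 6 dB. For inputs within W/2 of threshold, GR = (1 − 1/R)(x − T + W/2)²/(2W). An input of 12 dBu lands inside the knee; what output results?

11.4 dBu

x − T + W/2 = 12 − 12 + 3 = 3.
GR = (1 − 1/5) × 3² / 12 = 0.8 × 9 / 12 = 0.6 dB.
Output = 12 − 0.6 = 11.4 dBu.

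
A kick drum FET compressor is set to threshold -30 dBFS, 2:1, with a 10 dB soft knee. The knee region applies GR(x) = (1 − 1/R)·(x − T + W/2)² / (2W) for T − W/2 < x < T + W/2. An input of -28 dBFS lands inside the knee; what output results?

x − T + W/2 = -28 − (-30) + 5 = 7.
GR = (1 − 1/2) × 7² / 20 = 0.5 × 49 / 20 = 1.225 dB.
Output = -28 − 1.225 = -29.225 dBFS.

-29.225 dBFS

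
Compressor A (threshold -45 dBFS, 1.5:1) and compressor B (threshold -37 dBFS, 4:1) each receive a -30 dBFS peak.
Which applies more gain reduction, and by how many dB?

A: 15 dB over, compressed to 10 dB over, so 5 dB of GR.
B: 7 dB over, compressed to 1.75 dB over, so 5.25 dB of GR.
B reduces 0.25 dB more.

B, by 0.25 dB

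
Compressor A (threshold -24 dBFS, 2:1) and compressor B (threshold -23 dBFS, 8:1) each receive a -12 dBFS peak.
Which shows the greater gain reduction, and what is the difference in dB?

B, by 3.625 dB

A: GR = 12 − 12/2 = 6 dB.
B: GR = 11 − 11/8 = 9.625 dB.
B reduces 3.625 dB more.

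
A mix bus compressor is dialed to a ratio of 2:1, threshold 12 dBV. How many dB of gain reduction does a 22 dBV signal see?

5 dB

The signal is 10 dB above threshold.
At 2:1, output sits 10/2 = 5 dB above threshold.
So the signal is attenuated by 10 − 5 = 5 dB.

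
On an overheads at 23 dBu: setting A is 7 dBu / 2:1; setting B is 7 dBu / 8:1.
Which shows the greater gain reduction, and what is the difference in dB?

B, by 6 dB

A: overshoot 16 dB → output overshoot 8 dB → GR 8 dB.
B: overshoot 16 dB → output overshoot 2 dB → GR 14 dB.
Difference: 6 dB in favour of B.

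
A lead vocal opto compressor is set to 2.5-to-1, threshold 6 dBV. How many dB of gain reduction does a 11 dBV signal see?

3 dB

Overshoot = 11 − 6 = 5 dB.
At 2.5:1, output sits 5/2.5 = 2 dB above threshold.
Gain reduction = 5 − 2 = 3 dB.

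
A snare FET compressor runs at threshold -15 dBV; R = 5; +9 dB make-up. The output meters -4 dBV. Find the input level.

-5 dBV

Before make-up, the level was -4 − 9 = -13 dBV.
Post-compression overshoot = -13 − (-15) = 2 dB.
Undo the ratio: input overshoot = 2 × 5 = 10 dB, giving input = -5 dBV.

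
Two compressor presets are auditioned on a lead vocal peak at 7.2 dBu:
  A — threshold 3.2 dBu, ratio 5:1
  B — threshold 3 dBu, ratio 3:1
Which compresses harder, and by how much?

A: overshoot 4 dB → output overshoot 0.8 dB → GR 3.2 dB.
B: overshoot 4.2 dB → output overshoot 1.4 dB → GR 2.8 dB.
Difference: 0.4 dB in favour of A.

A, by 0.4 dB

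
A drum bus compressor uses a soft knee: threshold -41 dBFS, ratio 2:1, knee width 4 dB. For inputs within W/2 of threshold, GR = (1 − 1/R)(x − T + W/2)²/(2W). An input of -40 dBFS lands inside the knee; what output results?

-40.5625 dBFS

x − T + W/2 = -40 − (-41) + 2 = 3.
GR = (1 − 1/2) × 3² / 8 = 0.5 × 9 / 8 = 0.5625 dB.
Output = -40 − 0.5625 = -40.5625 dBFS.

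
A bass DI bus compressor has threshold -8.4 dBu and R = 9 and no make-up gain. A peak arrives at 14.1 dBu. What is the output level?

Overshoot: 14.1 − (-8.4) = 22.5 dB.
9:1 compression reduces that to 22.5/9 = 2.5 dB over.
So the level is -8.4 + 2.5 = -5.9 dBu.

-5.9 dBu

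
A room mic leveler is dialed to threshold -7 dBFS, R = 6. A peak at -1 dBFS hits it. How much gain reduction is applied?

The signal is 6 dB above threshold.
After 6:1 compression the overshoot becomes 6/6 = 1 dB.
GR = overshoot in − overshoot out = 6 − 1 = 5 dB.

5 dB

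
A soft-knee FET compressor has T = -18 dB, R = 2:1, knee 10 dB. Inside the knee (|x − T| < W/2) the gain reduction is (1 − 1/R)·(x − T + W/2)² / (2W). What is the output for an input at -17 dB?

x − T + W/2 = -17 − (-18) + 5 = 6.
GR = (1 − 1/2) × 6² / 20 = 0.5 × 36 / 20 = 0.9 dB.
Output = -17 − 0.9 = -17.9 dB.

-17.9 dB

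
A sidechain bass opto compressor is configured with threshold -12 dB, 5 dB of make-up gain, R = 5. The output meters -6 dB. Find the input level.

Stripping the +5 dB make-up gives -11 dB at the gain stage.
Post-compression overshoot = -11 − (-12) = 1 dB.
Undo the ratio: input overshoot = 1 × 5 = 5 dB, giving input = -7 dB.

-7 dB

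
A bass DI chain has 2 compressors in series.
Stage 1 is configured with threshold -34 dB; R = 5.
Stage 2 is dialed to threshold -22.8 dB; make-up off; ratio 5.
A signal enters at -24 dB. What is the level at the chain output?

-32 dB

Stage 1: 10 dB above -34 dB, reduced 5:1 to 2 dB above → -32 dB.
Stage 2: -32 dB is at or below the -22.8 dB threshold — no compression; output -32 dB.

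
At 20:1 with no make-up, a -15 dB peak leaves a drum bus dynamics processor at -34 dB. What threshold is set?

-35 dB

Let T be the threshold. Output overshoot = (input overshoot)/R, so -34 − T = (-15 − T)/20.
20·(-34 − T) = -15 − T → 19·T = -680 − (-15) = -665.
T = -665/19 = -35 dB.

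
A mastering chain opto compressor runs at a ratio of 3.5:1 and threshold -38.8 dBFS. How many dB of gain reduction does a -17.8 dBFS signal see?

15 dB

Overshoot = -17.8 − (-38.8) = 21 dB.
At 3.5:1, output sits 21/3.5 = 6 dB above threshold.
So the signal is attenuated by 21 − 6 = 15 dB.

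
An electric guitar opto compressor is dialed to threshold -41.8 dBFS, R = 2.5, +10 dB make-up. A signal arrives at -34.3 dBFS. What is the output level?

Overshoot: -34.3 − (-41.8) = 7.5 dB.
The 7.5 dB excess becomes 3 dB after 2.5:1 reduction.
Output = -41.8 + 3 = -38.8 dBFS; make-up adds 10 dB, giving -28.8 dBFS.

-28.8 dBFS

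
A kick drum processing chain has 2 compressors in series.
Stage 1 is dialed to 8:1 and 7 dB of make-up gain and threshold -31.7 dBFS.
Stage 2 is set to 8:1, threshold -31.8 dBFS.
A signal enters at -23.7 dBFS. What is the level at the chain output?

-30.7875 dBFS

Stage 1: overshoot 8 dB → 8/8 = 1 dB → -30.7 dBFS; +7 dB make-up → -23.7 dBFS.
Stage 2: 8.1 dB above -31.8 dBFS, reduced 8:1 to 1.0125 dB above → -30.7875 dBFS.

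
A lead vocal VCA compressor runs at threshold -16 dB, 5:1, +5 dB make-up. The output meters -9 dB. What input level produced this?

-6 dB

Before make-up, the level was -9 − 5 = -14 dB.
Post-compression overshoot = -14 − (-16) = 2 dB.
Input overshoot = R × output overshoot = 10 dB → input = -16 + 10 = -6 dB.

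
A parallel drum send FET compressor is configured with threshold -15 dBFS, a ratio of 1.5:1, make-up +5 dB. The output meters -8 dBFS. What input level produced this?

-12 dBFS

Stripping the +5 dB make-up gives -13 dBFS at the gain stage.
The compressed level sits -13 − (-15) = 2 dB over threshold.
Undo the ratio: input overshoot = 2 × 1.5 = 3 dB, giving input = -12 dBFS.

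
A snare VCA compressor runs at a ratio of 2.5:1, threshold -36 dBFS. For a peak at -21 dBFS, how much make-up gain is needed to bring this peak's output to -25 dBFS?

Overshoot 15 dB → 15/2.5 = 6 dB after compression, so the compressed level is -36 + 6 = -30 dBFS.
Make-up = target − compressed = -25 − (-30) = 5 dB.

5 dB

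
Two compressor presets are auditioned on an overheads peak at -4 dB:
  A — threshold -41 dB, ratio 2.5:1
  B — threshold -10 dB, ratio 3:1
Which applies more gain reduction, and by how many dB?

A: 37 dB over, compressed to 14.8 dB over, so 22.2 dB of GR.
B: 6 dB over, compressed to 2 dB over, so 4 dB of GR.
A applies 18.2 dB more gain reduction.

A, by 18.2 dB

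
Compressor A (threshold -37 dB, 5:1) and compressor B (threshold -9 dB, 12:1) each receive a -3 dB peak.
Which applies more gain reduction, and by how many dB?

A: GR = 34 − 34/5 = 27.2 dB.
B: GR = 6 − 6/12 = 5.5 dB.
Difference: 21.7 dB in favour of A.

A, by 21.7 dB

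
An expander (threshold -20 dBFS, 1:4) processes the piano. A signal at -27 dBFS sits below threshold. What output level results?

-48 dBFS

The input is 7 dB below the -20 dBFS threshold.
A 1:4 expander multiplies undershoot by 4: 7 × 4 = 28 dB below threshold.
Output = -20 − 28 = -48 dBFS.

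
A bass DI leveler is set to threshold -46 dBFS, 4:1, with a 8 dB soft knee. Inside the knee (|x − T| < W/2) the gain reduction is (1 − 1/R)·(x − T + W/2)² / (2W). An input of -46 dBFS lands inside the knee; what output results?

x − T + W/2 = -46 − (-46) + 4 = 4.
GR = (1 − 1/4) × 4² / 16 = 0.75 × 16 / 16 = 0.75 dB.
Output = -46 − 0.75 = -46.75 dBFS.

-46.75 dBFS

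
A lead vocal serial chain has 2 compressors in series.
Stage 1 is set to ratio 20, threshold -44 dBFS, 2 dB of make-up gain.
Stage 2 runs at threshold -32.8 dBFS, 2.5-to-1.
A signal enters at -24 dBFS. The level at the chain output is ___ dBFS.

Stage 1: -24 dBFS is 20 dB over -44 dBFS; at 20:1 that becomes 1 dB over, giving -43 dBFS; +2 dB make-up → -41 dBFS.
Stage 2: -41 dBFS is at or below the -32.8 dBFS threshold — no compression; output -41 dBFS.

-41 dBFS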